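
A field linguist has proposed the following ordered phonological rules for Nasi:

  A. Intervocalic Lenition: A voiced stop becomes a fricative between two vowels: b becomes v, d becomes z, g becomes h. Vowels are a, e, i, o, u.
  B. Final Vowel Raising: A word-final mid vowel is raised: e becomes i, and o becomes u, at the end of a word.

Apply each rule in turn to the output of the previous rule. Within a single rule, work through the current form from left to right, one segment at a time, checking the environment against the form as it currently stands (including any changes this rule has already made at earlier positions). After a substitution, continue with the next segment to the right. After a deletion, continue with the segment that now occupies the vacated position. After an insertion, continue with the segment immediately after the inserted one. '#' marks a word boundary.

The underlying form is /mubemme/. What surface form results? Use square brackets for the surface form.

[muvemmi]

A Intervocalic Lenition: [mubemme] → [muvemme]
B Final Vowel Raising: [muvemme] → [muvemmi]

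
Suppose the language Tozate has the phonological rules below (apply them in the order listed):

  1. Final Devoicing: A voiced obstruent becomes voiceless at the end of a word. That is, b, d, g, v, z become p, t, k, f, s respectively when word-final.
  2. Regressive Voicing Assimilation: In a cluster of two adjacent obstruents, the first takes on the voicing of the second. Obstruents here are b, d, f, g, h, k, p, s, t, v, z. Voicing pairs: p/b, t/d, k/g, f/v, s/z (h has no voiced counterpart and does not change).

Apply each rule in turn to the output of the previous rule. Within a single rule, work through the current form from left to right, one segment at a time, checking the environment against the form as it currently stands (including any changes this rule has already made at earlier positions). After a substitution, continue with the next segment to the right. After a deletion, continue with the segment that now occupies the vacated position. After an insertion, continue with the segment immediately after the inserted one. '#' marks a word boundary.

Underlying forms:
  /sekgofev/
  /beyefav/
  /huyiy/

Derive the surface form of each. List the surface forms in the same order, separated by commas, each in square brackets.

/sekgofev/:
  1 Final Devoicing: [sekgofev] → [sekgofef]
  2 Regressive Voicing Assimilation: [sekgofef] → [seggofef]
/beyefav/:
  1 Final Devoicing: [beyefav] → [beyefaf]
  2 Regressive Voicing Assimilation: no change — [beyefaf]
/huyiy/:
  1 Final Devoicing: no change — [huyiy]
  2 Regressive Voicing Assimilation: no change — [huyiy]

[seggofef], [beyefaf], [huyiy]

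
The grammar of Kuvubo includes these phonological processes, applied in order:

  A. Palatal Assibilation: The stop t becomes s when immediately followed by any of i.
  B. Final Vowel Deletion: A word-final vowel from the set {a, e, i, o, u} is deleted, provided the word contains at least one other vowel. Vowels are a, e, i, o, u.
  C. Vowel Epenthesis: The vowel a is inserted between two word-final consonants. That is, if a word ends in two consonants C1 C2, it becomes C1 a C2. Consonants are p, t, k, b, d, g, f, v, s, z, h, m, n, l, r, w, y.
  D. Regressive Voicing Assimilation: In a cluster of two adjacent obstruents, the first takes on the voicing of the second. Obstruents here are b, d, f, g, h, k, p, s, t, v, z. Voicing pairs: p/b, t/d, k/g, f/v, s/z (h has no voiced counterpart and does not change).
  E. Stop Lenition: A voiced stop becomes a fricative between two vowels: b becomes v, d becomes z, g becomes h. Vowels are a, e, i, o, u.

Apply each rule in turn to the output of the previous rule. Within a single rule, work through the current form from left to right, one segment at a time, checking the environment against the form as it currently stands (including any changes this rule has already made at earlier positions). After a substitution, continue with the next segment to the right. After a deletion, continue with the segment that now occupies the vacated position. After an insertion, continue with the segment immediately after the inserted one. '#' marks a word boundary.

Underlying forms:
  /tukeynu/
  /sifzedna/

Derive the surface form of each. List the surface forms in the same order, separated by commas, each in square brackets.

/tukeynu/:
  A Palatal Assibilation: no change — [tukeynu]
  B Final Vowel Deletion: [tukeynu] → [tukeyn]
  C Vowel Epenthesis: [tukeyn] → [tukeyan]
  D Regressive Voicing Assimilation: no change — [tukeyan]
  E Stop Lenition: no change — [tukeyan]
/sifzedna/:
  A Palatal Assibilation: no change — [sifzedna]
  B Final Vowel Deletion: [sifzedna] → [sifzedn]
  C Vowel Epenthesis: [sifzedn] → [sifzedan]
  D Regressive Voicing Assimilation: [sifzedan] → [sivzedan]
  E Stop Lenition: [sivzedan] → [sivzezan]

[tukeyan], [sivzezan]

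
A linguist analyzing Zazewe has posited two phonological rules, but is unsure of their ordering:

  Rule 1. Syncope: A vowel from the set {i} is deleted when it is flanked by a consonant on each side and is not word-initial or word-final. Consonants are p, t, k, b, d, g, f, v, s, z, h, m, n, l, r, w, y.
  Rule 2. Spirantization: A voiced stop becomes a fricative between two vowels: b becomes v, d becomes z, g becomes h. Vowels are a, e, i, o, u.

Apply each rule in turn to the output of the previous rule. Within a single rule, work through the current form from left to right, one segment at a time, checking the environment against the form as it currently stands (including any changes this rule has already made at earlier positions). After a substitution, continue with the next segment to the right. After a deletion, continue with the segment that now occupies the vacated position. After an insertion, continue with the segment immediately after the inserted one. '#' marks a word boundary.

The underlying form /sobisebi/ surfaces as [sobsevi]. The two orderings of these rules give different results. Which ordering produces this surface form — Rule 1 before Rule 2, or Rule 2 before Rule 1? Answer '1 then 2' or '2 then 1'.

1 then 2

Order 1 then 2:
  1 Syncope: [sobisebi] → [sobsebi]
  2 Spirantization: [sobsebi] → [sobsevi]
  result: [sobsevi]
Order 2 then 1:
  2 Spirantization: [sobisebi] → [sovisevi]
  1 Syncope: [sovisevi] → [sovsevi]
  result: [sovsevi]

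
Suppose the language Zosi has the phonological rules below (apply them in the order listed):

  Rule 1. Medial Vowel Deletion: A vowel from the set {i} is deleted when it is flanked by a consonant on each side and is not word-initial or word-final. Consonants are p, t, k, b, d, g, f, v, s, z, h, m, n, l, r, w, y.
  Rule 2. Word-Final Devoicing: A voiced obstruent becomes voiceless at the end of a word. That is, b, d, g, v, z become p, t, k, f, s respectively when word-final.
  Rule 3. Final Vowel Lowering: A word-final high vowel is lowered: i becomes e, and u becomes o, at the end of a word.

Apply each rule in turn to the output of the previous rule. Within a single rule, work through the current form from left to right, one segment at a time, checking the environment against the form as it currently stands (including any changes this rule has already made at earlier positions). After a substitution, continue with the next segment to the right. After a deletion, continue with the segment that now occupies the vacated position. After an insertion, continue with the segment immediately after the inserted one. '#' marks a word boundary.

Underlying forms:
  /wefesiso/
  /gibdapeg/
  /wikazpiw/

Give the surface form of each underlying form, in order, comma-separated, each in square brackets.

/wefesiso/:
  Rule 1 Medial Vowel Deletion: [wefesiso] → [wefesso]
  Rule 2 Word-Final Devoicing: no change — [wefesso]
  Rule 3 Final Vowel Lowering: no change — [wefesso]
/gibdapeg/:
  Rule 1 Medial Vowel Deletion: [gibdapeg] → [gbdapeg]
  Rule 2 Word-Final Devoicing: [gbdapeg] → [gbdapek]
  Rule 3 Final Vowel Lowering: no change — [gbdapek]
/wikazpiw/:
  Rule 1 Medial Vowel Deletion: [wikazpiw] → [wkazpw]
  Rule 2 Word-Final Devoicing: no change — [wkazpw]
  Rule 3 Final Vowel Lowering: no change — [wkazpw]

[wefesso], [gbdapek], [wkazpw]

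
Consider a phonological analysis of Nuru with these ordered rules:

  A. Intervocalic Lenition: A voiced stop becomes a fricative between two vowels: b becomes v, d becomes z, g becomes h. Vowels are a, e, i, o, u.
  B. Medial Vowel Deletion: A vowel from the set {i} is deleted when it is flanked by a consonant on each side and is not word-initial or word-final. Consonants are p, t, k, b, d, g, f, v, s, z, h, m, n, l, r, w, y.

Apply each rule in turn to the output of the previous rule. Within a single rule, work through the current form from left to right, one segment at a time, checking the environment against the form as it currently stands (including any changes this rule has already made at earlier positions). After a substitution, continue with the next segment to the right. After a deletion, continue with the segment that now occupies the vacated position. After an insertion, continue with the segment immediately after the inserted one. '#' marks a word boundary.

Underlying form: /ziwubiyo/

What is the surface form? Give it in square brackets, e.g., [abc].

A Intervocalic Lenition: [ziwubiyo] → [ziwuviyo]
B Medial Vowel Deletion: [ziwuviyo] → [zwuvyo]

[zwuvyo]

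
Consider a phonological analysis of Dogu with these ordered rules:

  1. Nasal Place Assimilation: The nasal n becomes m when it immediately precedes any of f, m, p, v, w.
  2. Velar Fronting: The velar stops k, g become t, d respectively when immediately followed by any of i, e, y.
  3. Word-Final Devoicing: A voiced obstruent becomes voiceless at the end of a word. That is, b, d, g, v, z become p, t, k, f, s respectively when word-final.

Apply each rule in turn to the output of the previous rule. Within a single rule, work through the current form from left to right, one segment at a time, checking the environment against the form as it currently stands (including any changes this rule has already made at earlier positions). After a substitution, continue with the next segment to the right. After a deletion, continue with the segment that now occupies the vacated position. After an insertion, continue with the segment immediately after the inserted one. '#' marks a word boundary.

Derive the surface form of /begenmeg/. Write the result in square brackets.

1 Nasal Place Assimilation: [begenmeg] → [begemmeg]
2 Velar Fronting: [begemmeg] → [bedemmeg]
3 Word-Final Devoicing: [bedemmeg] → [bedemmek]

[bedemmek]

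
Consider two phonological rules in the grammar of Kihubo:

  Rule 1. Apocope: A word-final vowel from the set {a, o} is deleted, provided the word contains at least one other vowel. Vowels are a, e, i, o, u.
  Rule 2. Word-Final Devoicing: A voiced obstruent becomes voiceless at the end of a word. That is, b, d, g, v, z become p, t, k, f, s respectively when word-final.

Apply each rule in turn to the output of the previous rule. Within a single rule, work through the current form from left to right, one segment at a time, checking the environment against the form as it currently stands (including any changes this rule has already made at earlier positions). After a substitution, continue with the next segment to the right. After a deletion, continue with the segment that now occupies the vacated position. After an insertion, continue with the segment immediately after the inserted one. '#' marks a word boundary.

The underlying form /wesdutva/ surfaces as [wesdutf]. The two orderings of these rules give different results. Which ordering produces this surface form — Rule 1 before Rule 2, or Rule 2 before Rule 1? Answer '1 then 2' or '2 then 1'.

1 then 2

Order 1 then 2:
  1 Apocope: [wesdutva] → [wesdutv]
  2 Word-Final Devoicing: [wesdutv] → [wesdutf]
  result: [wesdutf]
Order 2 then 1:
  2 Word-Final Devoicing: no change — [wesdutva]
  1 Apocope: [wesdutva] → [wesdutv]
  result: [wesdutv]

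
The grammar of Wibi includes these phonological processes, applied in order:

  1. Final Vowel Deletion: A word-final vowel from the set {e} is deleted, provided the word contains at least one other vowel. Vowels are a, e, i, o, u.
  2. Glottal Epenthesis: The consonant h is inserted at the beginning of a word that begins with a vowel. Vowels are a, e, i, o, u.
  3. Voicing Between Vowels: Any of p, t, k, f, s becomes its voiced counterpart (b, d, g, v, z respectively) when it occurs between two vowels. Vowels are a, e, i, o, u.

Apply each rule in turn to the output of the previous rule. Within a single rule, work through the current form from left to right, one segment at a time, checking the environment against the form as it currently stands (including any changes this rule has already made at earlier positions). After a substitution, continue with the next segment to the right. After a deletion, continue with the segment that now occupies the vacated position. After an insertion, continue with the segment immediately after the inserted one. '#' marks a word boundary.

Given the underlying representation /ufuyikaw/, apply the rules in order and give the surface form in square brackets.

[huvuyigaw]

1 Final Vowel Deletion: no change — [ufuyikaw]
2 Glottal Epenthesis: [ufuyikaw] → [hufuyikaw]
3 Voicing Between Vowels: [hufuyikaw] → [huvuyigaw]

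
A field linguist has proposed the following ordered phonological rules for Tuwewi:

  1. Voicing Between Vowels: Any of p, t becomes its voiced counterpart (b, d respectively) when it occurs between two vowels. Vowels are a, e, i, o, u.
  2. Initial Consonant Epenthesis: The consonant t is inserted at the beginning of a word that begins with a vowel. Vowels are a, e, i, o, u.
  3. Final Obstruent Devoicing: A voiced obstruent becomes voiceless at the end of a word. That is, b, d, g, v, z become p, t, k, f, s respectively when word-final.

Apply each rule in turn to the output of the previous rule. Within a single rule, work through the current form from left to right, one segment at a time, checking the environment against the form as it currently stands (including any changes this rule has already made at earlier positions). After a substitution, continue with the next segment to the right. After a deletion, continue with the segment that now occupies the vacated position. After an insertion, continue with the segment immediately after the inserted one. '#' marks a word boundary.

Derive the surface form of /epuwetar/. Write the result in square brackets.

1 Voicing Between Vowels: [epuwetar] → [ebuwedar]
2 Initial Consonant Epenthesis: [ebuwedar] → [tebuwedar]
3 Final Obstruent Devoicing: no change — [tebuwedar]

[tebuwedar]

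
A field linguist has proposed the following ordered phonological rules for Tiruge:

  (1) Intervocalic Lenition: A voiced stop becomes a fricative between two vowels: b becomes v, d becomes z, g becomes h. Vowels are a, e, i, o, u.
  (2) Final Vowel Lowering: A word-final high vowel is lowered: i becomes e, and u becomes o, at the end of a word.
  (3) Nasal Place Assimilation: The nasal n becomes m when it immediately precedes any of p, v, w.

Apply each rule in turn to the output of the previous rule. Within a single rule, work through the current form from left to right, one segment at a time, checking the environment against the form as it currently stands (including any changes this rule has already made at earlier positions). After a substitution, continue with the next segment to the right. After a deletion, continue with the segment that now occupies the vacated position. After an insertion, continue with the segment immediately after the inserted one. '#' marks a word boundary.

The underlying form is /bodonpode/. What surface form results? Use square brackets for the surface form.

(1) Intervocalic Lenition: [bodonpode] → [bozonpoze]
(2) Final Vowel Lowering: no change — [bozonpoze]
(3) Nasal Place Assimilation: [bozonpoze] → [bozompoze]

[bozompoze]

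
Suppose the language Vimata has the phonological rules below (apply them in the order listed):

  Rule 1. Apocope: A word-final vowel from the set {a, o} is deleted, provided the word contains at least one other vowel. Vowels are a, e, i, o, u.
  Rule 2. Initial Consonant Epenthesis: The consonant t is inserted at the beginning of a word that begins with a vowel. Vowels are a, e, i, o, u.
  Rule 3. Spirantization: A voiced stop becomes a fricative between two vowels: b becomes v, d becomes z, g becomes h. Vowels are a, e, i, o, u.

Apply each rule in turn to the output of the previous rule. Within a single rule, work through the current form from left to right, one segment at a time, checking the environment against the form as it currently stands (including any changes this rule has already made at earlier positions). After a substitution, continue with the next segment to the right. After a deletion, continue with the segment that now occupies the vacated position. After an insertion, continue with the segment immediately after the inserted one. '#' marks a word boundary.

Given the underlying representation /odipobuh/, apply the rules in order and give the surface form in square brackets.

Rule 1 Apocope: no change — [odipobuh]
Rule 2 Initial Consonant Epenthesis: [odipobuh] → [todipobuh]
Rule 3 Spirantization: [todipobuh] → [tozipovuh]

[tozipovuh]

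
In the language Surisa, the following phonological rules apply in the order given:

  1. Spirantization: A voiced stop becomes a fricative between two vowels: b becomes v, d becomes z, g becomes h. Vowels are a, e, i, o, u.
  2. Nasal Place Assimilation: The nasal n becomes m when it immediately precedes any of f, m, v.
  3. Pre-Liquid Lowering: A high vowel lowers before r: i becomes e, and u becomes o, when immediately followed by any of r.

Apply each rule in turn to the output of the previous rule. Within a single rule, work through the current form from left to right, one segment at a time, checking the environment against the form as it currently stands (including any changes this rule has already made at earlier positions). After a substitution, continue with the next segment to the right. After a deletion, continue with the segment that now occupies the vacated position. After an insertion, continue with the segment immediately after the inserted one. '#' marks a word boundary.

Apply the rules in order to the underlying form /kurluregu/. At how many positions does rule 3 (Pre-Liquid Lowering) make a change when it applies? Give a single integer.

1 Spirantization: [kurluregu] → [kurlurehu]
2 Nasal Place Assimilation: no change — [kurlurehu]
3 Pre-Liquid Lowering: [kurlurehu] → [korlorehu]
Rule 3 changed 2 position(s).

2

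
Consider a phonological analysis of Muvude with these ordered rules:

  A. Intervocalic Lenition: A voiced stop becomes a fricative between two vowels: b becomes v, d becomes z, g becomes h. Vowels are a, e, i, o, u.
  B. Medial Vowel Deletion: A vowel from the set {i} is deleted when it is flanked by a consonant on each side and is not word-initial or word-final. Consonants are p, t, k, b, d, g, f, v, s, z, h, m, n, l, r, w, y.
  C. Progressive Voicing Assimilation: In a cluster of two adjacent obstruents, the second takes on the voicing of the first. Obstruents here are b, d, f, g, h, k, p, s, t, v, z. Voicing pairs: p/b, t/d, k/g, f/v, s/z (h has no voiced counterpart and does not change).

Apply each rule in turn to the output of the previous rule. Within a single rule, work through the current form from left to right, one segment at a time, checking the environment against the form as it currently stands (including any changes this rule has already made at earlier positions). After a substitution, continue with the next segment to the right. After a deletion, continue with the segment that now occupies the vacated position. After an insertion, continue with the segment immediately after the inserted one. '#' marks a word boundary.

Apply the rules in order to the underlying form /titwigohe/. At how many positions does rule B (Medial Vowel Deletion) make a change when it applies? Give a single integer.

A Intervocalic Lenition: [titwigohe] → [titwihohe]
B Medial Vowel Deletion: [titwihohe] → [ttwhohe]
C Progressive Voicing Assimilation: no change — [ttwhohe]
Rule B changed 2 position(s).

2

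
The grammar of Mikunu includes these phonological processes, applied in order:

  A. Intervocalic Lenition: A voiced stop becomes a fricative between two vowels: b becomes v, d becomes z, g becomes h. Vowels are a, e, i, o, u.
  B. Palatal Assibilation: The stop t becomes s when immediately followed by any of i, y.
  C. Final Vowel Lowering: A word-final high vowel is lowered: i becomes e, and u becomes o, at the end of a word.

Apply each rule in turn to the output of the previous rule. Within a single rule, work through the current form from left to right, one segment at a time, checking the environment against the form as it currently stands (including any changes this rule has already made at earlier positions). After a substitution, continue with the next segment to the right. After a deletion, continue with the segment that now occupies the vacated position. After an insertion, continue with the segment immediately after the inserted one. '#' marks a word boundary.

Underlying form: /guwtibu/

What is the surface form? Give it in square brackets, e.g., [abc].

A Intervocalic Lenition: [guwtibu] → [guwtivu]
B Palatal Assibilation: [guwtivu] → [guwsivu]
C Final Vowel Lowering: [guwsivu] → [guwsivo]

[guwsivo]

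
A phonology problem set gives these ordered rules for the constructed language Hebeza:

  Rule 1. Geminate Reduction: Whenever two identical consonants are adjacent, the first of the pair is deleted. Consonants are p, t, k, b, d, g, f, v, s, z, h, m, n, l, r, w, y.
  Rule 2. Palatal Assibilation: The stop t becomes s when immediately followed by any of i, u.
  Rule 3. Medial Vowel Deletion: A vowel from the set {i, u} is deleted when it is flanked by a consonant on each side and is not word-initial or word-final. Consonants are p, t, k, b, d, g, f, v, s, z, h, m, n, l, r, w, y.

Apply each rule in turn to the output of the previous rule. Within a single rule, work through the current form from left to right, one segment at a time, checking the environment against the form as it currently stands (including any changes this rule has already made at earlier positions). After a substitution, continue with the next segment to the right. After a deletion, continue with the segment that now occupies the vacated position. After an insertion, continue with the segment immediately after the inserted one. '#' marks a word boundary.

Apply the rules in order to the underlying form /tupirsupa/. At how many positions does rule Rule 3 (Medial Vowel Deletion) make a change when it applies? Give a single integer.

3

Rule 1 Geminate Reduction: no change — [tupirsupa]
Rule 2 Palatal Assibilation: [tupirsupa] → [supirsupa]
Rule 3 Medial Vowel Deletion: [supirsupa] → [sprspa]
Rule Rule 3 changed 3 position(s).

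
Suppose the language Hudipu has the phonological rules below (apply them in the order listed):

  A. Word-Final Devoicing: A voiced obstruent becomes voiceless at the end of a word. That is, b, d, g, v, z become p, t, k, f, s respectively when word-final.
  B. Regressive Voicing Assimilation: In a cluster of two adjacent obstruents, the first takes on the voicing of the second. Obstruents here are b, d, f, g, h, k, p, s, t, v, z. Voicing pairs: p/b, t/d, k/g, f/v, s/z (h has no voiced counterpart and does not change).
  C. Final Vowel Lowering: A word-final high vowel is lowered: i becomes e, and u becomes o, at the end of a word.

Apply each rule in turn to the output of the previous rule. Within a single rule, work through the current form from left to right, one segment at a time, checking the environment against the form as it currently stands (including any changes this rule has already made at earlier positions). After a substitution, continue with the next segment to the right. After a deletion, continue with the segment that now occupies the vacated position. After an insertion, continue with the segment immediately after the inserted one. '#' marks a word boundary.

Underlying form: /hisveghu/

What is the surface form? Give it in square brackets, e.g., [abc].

[hizvekho]

A Word-Final Devoicing: no change — [hisveghu]
B Regressive Voicing Assimilation: [hisveghu] → [hizvekhu]
C Final Vowel Lowering: [hizvekhu] → [hizvekho]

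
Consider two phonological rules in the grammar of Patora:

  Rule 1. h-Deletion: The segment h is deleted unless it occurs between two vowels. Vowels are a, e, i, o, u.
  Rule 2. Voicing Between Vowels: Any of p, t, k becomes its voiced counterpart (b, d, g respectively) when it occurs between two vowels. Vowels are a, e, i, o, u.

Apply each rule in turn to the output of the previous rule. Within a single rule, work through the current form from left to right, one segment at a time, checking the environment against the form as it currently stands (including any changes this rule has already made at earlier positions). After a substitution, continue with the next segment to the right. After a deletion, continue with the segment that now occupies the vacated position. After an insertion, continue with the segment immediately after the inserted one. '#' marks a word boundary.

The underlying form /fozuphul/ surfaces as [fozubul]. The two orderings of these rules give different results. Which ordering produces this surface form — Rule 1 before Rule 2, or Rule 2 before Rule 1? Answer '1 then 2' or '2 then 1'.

Order 1 then 2:
  1 h-Deletion: [fozuphul] → [fozupul]
  2 Voicing Between Vowels: [fozupul] → [fozubul]
  result: [fozubul]
Order 2 then 1:
  2 Voicing Between Vowels: no change — [fozuphul]
  1 h-Deletion: [fozuphul] → [fozupul]
  result: [fozupul]

1 then 2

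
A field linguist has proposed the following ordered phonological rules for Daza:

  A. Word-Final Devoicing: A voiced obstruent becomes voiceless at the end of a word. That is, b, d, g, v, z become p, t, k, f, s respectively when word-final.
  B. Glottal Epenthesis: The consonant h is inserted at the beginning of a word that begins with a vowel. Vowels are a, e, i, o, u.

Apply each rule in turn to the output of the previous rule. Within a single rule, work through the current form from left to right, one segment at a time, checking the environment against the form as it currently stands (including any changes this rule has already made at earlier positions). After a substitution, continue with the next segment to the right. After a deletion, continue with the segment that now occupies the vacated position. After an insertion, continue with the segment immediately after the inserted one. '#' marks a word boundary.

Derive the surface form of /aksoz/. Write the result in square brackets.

[haksos]

A Word-Final Devoicing: [aksoz] → [aksos]
B Glottal Epenthesis: [aksos] → [haksos]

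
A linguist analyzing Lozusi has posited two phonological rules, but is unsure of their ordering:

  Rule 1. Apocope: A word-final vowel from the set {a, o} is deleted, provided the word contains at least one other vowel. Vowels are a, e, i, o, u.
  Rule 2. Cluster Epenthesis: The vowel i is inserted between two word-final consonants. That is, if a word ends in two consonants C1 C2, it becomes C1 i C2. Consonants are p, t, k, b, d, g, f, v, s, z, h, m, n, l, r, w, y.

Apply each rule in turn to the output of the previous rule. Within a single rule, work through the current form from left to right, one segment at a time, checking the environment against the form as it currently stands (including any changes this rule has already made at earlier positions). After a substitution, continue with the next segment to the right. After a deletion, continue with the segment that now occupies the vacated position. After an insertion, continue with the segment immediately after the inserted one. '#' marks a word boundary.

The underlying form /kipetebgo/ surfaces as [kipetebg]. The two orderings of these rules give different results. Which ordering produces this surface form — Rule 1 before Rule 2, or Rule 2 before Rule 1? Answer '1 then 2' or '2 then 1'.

Order 1 then 2:
  1 Apocope: [kipetebgo] → [kipetebg]
  2 Cluster Epenthesis: [kipetebg] → [kipetebig]
  result: [kipetebig]
Order 2 then 1:
  2 Cluster Epenthesis: no change — [kipetebgo]
  1 Apocope: [kipetebgo] → [kipetebg]
  result: [kipetebg]

2 then 1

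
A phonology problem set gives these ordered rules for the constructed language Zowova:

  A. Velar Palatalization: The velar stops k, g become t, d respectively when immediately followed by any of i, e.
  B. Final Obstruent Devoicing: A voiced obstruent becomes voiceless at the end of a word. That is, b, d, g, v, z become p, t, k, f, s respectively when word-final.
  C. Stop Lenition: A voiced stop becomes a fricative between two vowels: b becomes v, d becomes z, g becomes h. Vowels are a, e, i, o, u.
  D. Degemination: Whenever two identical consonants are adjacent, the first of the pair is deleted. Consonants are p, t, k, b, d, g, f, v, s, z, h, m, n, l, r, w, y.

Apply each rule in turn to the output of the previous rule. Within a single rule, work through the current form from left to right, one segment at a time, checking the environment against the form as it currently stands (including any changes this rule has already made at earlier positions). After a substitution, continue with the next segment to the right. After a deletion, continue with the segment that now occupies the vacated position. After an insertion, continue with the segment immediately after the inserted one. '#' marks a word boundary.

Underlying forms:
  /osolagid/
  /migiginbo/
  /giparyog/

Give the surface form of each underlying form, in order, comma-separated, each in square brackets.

[osolazit], [mizizinbo], [diparyok]

/osolagid/:
  A Velar Palatalization: [osolagid] → [osoladid]
  B Final Obstruent Devoicing: [osoladid] → [osoladit]
  C Stop Lenition: [osoladit] → [osolazit]
  D Degemination: no change — [osolazit]
/migiginbo/:
  A Velar Palatalization: [migiginbo] → [mididinbo]
  B Final Obstruent Devoicing: no change — [mididinbo]
  C Stop Lenition: [mididinbo] → [mizizinbo]
  D Degemination: no change — [mizizinbo]
/giparyog/:
  A Velar Palatalization: [giparyog] → [diparyog]
  B Final Obstruent Devoicing: [diparyog] → [diparyok]
  C Stop Lenition: no change — [diparyok]
  D Degemination: no change — [diparyok]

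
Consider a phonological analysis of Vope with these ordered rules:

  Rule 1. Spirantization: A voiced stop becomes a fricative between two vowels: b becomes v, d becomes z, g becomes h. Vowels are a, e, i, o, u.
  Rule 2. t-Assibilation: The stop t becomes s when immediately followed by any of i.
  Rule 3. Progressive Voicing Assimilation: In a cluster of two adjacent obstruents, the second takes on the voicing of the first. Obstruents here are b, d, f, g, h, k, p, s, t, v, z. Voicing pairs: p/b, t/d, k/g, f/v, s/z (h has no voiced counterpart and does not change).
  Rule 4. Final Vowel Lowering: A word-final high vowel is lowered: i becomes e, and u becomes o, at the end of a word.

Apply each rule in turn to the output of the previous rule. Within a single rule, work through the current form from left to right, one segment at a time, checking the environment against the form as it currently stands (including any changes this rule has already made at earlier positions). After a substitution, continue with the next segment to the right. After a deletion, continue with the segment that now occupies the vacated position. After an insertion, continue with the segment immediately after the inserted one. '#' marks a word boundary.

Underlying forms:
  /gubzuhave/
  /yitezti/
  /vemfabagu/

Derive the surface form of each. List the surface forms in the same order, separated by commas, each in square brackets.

/gubzuhave/:
  Rule 1 Spirantization: no change — [gubzuhave]
  Rule 2 t-Assibilation: no change — [gubzuhave]
  Rule 3 Progressive Voicing Assimilation: no change — [gubzuhave]
  Rule 4 Final Vowel Lowering: no change — [gubzuhave]
/yitezti/:
  Rule 1 Spirantization: no change — [yitezti]
  Rule 2 t-Assibilation: [yitezti] → [yitezsi]
  Rule 3 Progressive Voicing Assimilation: [yitezsi] → [yitezzi]
  Rule 4 Final Vowel Lowering: [yitezzi] → [yitezze]
/vemfabagu/:
  Rule 1 Spirantization: [vemfabagu] → [vemfavahu]
  Rule 2 t-Assibilation: no change — [vemfavahu]
  Rule 3 Progressive Voicing Assimilation: no change — [vemfavahu]
  Rule 4 Final Vowel Lowering: [vemfavahu] → [vemfavaho]

[gubzuhave], [yitezze], [vemfavaho]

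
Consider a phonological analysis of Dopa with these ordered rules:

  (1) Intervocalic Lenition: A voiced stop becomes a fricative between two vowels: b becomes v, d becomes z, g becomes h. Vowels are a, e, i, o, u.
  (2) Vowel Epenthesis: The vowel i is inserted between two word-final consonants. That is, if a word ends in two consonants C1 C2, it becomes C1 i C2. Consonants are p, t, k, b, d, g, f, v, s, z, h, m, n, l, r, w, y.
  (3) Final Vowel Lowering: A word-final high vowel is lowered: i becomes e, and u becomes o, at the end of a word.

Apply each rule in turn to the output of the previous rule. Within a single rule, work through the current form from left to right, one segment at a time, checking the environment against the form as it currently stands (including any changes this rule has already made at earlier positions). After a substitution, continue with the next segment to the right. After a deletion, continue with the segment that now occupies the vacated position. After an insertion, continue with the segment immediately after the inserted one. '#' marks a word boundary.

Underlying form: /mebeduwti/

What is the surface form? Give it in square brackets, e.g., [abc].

[mevezuwte]

(1) Intervocalic Lenition: [mebeduwti] → [mevezuwti]
(2) Vowel Epenthesis: no change — [mevezuwti]
(3) Final Vowel Lowering: [mevezuwti] → [mevezuwte]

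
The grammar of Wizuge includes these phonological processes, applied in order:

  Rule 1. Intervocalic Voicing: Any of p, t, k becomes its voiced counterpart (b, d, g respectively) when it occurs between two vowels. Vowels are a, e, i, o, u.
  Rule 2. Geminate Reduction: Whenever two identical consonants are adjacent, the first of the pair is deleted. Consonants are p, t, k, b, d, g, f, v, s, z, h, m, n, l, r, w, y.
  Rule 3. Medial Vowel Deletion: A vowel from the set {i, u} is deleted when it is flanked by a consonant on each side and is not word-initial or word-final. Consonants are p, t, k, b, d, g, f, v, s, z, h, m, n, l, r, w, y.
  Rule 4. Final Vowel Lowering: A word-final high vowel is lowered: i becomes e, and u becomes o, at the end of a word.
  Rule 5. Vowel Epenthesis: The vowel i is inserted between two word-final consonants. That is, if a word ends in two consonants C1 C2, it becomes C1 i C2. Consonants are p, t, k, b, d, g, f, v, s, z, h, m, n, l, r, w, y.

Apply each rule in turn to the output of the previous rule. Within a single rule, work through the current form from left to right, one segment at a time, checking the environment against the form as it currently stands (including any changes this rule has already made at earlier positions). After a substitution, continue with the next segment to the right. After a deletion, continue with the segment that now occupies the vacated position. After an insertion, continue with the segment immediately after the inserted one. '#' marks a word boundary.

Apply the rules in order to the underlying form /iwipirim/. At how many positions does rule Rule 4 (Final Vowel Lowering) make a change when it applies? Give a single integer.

0

Rule 1 Intervocalic Voicing: [iwipirim] → [iwibirim]
Rule 2 Geminate Reduction: no change — [iwibirim]
Rule 3 Medial Vowel Deletion: [iwibirim] → [iwbrm]
Rule 4 Final Vowel Lowering: no change — [iwbrm]
Rule 5 Vowel Epenthesis: [iwbrm] → [iwbrim]
Rule Rule 4 changed 0 position(s).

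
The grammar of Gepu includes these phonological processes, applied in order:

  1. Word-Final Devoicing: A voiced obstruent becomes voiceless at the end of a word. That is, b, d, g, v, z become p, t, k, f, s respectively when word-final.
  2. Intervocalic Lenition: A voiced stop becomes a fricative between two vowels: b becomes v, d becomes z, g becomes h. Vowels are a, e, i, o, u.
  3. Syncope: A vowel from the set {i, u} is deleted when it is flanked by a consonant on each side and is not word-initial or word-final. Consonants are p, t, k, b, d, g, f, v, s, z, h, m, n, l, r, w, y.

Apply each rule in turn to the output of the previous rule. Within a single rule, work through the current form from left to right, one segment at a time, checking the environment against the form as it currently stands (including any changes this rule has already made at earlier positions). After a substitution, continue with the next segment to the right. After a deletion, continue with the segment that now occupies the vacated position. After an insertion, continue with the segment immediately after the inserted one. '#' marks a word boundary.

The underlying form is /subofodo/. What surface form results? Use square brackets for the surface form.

[svofozo]

1 Word-Final Devoicing: no change — [subofodo]
2 Intervocalic Lenition: [subofodo] → [suvofozo]
3 Syncope: [suvofozo] → [svofozo]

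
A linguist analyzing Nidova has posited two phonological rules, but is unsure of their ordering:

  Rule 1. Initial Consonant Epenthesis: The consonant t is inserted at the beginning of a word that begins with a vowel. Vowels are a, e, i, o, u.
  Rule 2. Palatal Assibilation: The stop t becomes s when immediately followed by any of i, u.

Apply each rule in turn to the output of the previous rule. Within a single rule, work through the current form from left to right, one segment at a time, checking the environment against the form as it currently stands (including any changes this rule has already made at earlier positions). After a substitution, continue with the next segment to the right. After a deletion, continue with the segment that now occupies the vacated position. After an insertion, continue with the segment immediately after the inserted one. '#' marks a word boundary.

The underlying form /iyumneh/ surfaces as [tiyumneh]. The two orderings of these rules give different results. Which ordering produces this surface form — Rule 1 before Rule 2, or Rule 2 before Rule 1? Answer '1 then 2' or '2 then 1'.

Order 1 then 2:
  1 Initial Consonant Epenthesis: [iyumneh] → [tiyumneh]
  2 Palatal Assibilation: [tiyumneh] → [siyumneh]
  result: [siyumneh]
Order 2 then 1:
  2 Palatal Assibilation: no change — [iyumneh]
  1 Initial Consonant Epenthesis: [iyumneh] → [tiyumneh]
  result: [tiyumneh]

2 then 1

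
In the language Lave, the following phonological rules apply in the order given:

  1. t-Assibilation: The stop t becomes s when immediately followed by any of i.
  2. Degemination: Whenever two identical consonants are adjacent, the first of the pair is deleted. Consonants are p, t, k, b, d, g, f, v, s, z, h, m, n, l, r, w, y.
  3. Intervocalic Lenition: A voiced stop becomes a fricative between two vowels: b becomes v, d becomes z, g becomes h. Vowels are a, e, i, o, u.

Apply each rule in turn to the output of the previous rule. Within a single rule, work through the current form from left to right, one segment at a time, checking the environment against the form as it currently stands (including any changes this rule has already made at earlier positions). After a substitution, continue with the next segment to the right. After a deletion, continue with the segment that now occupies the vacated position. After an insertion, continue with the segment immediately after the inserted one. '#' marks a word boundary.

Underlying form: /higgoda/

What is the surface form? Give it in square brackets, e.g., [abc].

1 t-Assibilation: no change — [higgoda]
2 Degemination: [higgoda] → [higoda]
3 Intervocalic Lenition: [higoda] → [hihoza]

[hihoza]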